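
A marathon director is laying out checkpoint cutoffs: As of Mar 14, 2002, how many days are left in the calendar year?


Start: March 14, 2002
End: December 31, 2002
Days left in March: 17
April: 30
May: 31
June: 30
July: 31
... plus remaining months
Sum of remaining months: 275
Total: 17 + 275 = 292

292


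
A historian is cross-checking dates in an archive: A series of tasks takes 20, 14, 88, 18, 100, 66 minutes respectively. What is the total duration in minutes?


Durations: 20, 14, 88, 18, 100, 66
Running sum: 20
+ 14 = 34
+ 88 = 122
+ 18 = 140
+ 100 = 240
+ 66 = 306
Total duration: 306 minutes
That is 5 hours and 6 minutes

306


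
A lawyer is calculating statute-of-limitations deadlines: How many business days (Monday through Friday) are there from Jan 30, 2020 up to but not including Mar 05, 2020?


Start: 2020-01-30 (Thursday)
End (exclusive): 2020-03-05 (Thursday)
Total calendar days: 35
Full weeks: 35 // 7 = 5 -> 25 weekdays
Remaining 0 days starting on Thursday:
Total business days: 25 + 0 = 25

25


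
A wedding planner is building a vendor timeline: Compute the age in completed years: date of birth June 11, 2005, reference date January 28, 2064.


Birth: 2005-06-11
Reference: 2064-01-28
Year difference: 2064 - 2005 = 59
Has birthday (06-11) occurred by 01-28? No
Birthday not yet reached this year -> subtract 1
Age in full years: 58

58


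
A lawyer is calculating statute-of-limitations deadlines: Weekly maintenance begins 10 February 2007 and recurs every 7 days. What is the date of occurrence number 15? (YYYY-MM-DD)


First occurrence: 2007-02-10 (occurrence 1)
Each occurrence is 7 days after the previous.
Occurrence 15 is 14 weeks after the first.
14 weeks = 98 days
2007-02-10 + 98 days = 2007-05-19

2007-05-19


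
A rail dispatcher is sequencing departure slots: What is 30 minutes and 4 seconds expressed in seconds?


Minutes: 30
Extra seconds: 4
Seconds per minute: 60
Minutes to seconds: 30 x 60 = 1800
Total: 1800 + 4 = 1804

1804


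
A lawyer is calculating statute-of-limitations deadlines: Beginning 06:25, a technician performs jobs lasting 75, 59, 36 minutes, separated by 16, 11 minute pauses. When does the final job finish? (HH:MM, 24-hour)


Start: 06:25 = 385 min from midnight
  after task 1 (75 min): 07:40
  after break (16 min): 07:56
  after task 2 (59 min): 08:55
  after break (11 min): 09:06
  after task 3 (36 min): 09:42
Total elapsed: 197 minutes
End time: 09:42

09:42


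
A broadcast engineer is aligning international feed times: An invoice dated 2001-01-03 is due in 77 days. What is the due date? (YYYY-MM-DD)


Start: 2001-01-03
Adding 77 days
Days remaining in January: 28
After January: 49 days still to add
February 2001: 28 days, 21 remaining
March 2001 has 31 days, need 21
Result: 2001-03-21

2001-03-21


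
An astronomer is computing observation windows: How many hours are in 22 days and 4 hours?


Days: 22
Extra hours: 4
Hours per day: 24
Days to hours: 22 x 24 = 528
Total: 528 + 4 = 532

532


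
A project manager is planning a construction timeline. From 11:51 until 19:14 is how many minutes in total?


Start time: 11:51 = 711 minutes from midnight
End time: 19:14 = 1154 minutes from midnight
Difference: 1154 - 711 = 443 minutes
That is 7 hours and 23 minutes

443


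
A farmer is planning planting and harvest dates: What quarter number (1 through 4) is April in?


Month: April (month 4)
Q1: January-March (months 1-3)
Q2: April-June (months 4-6)
Q3: July-September (months 7-9)
Q4: October-December (months 10-12)
Month 4 falls in Q2

2


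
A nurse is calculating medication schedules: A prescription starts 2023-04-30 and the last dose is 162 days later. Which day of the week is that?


Start: 2023-04-30 (Sunday)
Step 1 - find target date: add 162 days
  2023-04-30 + 162 days = 2023-10-09
Step 2 - day of week:
  162 mod 7 = 1
  Sunday + 1 days -> Monday
Result: Monday (2023-10-09)

Monday


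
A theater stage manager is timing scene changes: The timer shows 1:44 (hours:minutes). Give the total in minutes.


Hours: 1
Minutes: 44
Convert hours to minutes: 1 x 60 = 60
Add remaining minutes: 60 + 44 = 104

104


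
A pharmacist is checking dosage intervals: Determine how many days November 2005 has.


Month: November
Year: 2005
November is a 30-day month
Total: 30 days

30


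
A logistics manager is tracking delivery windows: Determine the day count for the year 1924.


Year: 1924
Check leap year rules:
Divisible by 4? Yes
Divisible by 100? No
1924 is a leap year
Days: 366

366


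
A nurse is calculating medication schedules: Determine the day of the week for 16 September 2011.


Date: 2011-09-16
January 1, 2011 is a Saturday
Day of year: 259
Offset from Jan 1: 258 days
258 mod 7 = 6
Result: Friday

Friday


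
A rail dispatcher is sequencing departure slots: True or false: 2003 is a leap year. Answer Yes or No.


Year: 2003
Divisible by 4? 2003 / 4 = 500.75 -> No
Not divisible by 4, so NOT a leap year

No


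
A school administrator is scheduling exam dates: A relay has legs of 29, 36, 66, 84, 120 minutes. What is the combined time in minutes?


Durations: 29, 36, 66, 84, 120
Running sum: 29
+ 36 = 65
+ 66 = 131
+ 84 = 215
+ 120 = 335
Total duration: 335 minutes
That is 5 hours and 35 minutes

335


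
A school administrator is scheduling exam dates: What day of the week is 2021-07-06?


Date: 2021-07-06
January 1, 2021 is a Friday
Day of year: 187
Offset from Jan 1: 186 days
186 mod 7 = 4
Result: Tuesday

Tuesday


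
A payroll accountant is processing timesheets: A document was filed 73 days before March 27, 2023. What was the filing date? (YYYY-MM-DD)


Start: 2023-03-27
Subtracting 73 days
Days already passed in March: 27
After going back through March: 46 more days to subtract
February 2023: 28 days, 18 remaining
January 2023 has 31 days, need 18
Result: 2023-01-13

2023-01-13


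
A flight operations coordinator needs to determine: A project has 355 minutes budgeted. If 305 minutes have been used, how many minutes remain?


Total budget: 355 minutes
Time used: 305 minutes
Remaining: 355 - 305 = 50 minutes
Percent used: 85.9%
Percent remaining: 14.1%

50


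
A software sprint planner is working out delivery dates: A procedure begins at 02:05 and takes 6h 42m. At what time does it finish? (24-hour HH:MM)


Start time: 02:05
Adding: 6 hours 42 minutes
Minutes: 5 + 42 = 47
Hours: 2 + 6 + 0 = 8
Result: 08:47

08:47


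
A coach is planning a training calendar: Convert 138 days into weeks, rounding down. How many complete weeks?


Total days: 138
Days per week: 7
Division: 138 / 7 = 19 remainder 5
Complete weeks: 19
Remaining days: 5

19


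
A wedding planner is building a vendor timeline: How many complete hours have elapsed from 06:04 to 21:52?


Start: 06:04
End: 21:52
Hour difference: 21 - 6 = 15 hours
Minute difference: 52 - 4 = 48 minutes
Total minutes: 948
Complete hours: 948 / 60 = 15 (remainder 48)

15


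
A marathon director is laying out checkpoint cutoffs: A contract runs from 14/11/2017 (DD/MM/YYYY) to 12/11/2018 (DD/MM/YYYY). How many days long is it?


Start date: 2017-11-14
End date: 2018-11-12
Nov 2017: +17 days
Dec 2017: +31 days
Jan 2018: +31 days
... (10 more months)
Total: 363 days

363


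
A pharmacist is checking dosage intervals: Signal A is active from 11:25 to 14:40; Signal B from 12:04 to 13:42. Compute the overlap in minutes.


Interval A: [685, 880] minutes from midnight
Interval B: [724, 822] minutes from midnight
Overlap start = max(685, 724) = 724
Overlap end = min(880, 822) = 822
Overlap = 822 - 724 = 98 minutes

98


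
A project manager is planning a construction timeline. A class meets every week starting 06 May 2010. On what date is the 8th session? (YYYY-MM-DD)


First occurrence: 2010-05-06 (occurrence 1)
Each occurrence is 7 days after the previous.
Occurrence 8 is 7 weeks after the first.
7 weeks = 49 days
2010-05-06 + 49 days = 2010-06-24

2010-06-24


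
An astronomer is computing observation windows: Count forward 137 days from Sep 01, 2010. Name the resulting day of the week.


Start: 2010-09-01 (Wednesday)
Step 1 - find target date: add 137 days
  2010-09-01 + 137 days = 2011-01-16
Step 2 - day of week:
  137 mod 7 = 4
  Wednesday + 4 days -> Sunday
Result: Sunday (2011-01-16)

Sunday


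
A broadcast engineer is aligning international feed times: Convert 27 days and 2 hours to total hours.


Days: 27
Extra hours: 2
Hours per day: 24
Days to hours: 27 x 24 = 648
Total: 648 + 2 = 650

650


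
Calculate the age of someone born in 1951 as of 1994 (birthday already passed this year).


Birth year: 1951
Current year: 1994
Age = current year - birth year
Age = 1994 - 1951 = 43

43


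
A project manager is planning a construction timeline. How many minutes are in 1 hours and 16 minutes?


Hours: 1
Extra minutes: 16
Minutes per hour: 60
Hours to minutes: 1 x 60 = 60
Total: 60 + 16 = 76

76


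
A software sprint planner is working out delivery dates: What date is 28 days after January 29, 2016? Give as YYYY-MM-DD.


Start: 2016-01-29
Adding 28 days
Days remaining in January: 2
After January: 26 days still to add
February 2016 has 29 days, need 26
Result: 2016-02-26

2016-02-26


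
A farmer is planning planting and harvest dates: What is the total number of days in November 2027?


Month: November
Year: 2027
November is a 30-day month
Total: 30 days

30


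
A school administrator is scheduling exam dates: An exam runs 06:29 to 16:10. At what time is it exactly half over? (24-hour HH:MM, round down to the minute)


Start time: 06:29 = 389 minutes from midnight
End time: 16:10 = 970 minutes from midnight
Sum: 389 + 970 = 1359
Midpoint: 1359 / 2 = 679 minutes
Convert: 679 / 60 = 11 hours, 19 minutes
Result: 11:19

11:19


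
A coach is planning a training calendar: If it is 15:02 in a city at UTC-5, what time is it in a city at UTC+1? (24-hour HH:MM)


Local time: 15:02 at UTC-5 (offset -5h)
Target zone: UTC+1 (offset 1h)
Difference: 1 - (-5) = 6 hours
Calculation: 15 + (6) = 21
Result: 21:02

21:02


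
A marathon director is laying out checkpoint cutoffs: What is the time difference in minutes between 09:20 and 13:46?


Start time: 09:20 = 560 minutes from midnight
End time: 13:46 = 826 minutes from midnight
Difference: 826 - 560 = 266 minutes
That is 4 hours and 26 minutes

266


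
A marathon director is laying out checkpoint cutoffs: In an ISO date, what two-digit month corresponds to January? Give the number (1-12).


Calendar month order:
1. January <--
2. February
January is month number 1

1


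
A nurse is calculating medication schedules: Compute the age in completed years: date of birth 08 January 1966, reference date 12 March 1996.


Birth: 1966-01-08
Reference: 1996-03-12
Year difference: 1996 - 1966 = 30
Has birthday (01-08) occurred by 03-12? Yes
Age in full years: 30

30


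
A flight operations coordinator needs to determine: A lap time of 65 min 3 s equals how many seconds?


Minutes: 65
Seconds: 3
Convert minutes to seconds: 65 x 60 = 3900
Add remaining seconds: 3900 + 3 = 3903

3903


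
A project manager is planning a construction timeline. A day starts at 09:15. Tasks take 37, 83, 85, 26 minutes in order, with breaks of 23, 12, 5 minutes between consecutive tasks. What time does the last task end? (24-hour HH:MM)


Start: 09:15 = 555 min from midnight
  after task 1 (37 min): 09:52
  after break (23 min): 10:15
  after task 2 (83 min): 11:38
  after break (12 min): 11:50
  after task 3 (85 min): 13:15
  after break (5 min): 13:20
  after task 4 (26 min): 13:46
Total elapsed: 271 minutes
End time: 13:46

13:46


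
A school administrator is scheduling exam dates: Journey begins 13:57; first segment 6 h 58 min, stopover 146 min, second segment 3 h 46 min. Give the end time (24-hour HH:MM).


Depart: 13:57
Leg 1: +418 min -> 20:55
Layover: +146 min -> 23:21
Leg 2: +226 min -> 03:07
Total travel: 790 minutes = 13h 10m
Arrival: 03:07

03:07


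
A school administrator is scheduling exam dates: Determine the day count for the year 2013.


Year: 2013
Check leap year rules:
Divisible by 4? No
2013 is not a leap year
Days: 365

365


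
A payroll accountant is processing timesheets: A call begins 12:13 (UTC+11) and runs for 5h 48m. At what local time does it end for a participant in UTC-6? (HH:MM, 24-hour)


Start: 12:13 in UTC+11
Step 1 - add duration:
  minutes: 13 + 48 = 61 (carry 1h)
  hours: 12 + 5 + 1 = 18
  end in UTC+11: 18:01
Step 2 - convert UTC+11 -> UTC-6:
  offset difference: -6 - (11) = -17 hours
  18 + (-17) = 1 -> mod 24 = 1
Result: 01:01 in UTC-6

01:01


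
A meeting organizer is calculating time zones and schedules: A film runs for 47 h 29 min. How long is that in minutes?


Hours: 47
Minutes: 29
Convert hours to minutes: 47 x 60 = 2820
Add remaining minutes: 2820 + 29 = 2849

2849


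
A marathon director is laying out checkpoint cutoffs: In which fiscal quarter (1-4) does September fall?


Month: September (month 9)
Q1: January-March (months 1-3)
Q2: April-June (months 4-6)
Q3: July-September (months 7-9)
Q4: October-December (months 10-12)
Month 9 falls in Q3

3


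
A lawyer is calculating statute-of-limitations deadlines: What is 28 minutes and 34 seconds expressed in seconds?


Minutes: 28
Extra seconds: 34
Seconds per minute: 60
Minutes to seconds: 28 x 60 = 1680
Total: 1680 + 34 = 1714

1714


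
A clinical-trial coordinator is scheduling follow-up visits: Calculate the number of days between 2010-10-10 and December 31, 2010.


Start: October 10, 2010
End: December 31, 2010
Days left in October: 21
November: 30
December: 31
Sum of remaining months: 61
Total: 21 + 61 = 82

82


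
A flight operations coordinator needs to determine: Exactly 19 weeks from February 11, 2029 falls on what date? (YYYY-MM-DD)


Start: 2029-02-11
Weeks to add: 19
Convert to days: 19 x 7 = 133 days
Add 133 days to 2029-02-11
Result: 2029-06-24

2029-06-24


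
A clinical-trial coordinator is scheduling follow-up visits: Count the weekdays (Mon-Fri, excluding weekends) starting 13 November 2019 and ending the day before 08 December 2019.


Start: 2019-11-13 (Wednesday)
End (exclusive): 2019-12-08 (Sunday)
Total calendar days: 25
Full weeks: 25 // 7 = 3 -> 15 weekdays
Remaining 4 days starting on Wednesday:
  Wed(w), Thu(w), Fri(w), Sat(-) -> 3 weekdays
Total business days: 15 + 3 = 18

18


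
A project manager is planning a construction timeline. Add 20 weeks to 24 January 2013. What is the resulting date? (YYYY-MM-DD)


Start: 2013-01-24
Weeks to add: 20
Convert to days: 20 x 7 = 140 days
Add 140 days to 2013-01-24
Result: 2013-06-13

2013-06-13


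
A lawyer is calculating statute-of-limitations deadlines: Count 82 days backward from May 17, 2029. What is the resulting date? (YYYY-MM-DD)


Start: 2029-05-17
Subtracting 82 days
Days already passed in May: 17
After going back through May: 65 more days to subtract
April 2029: 30 days, 35 remaining
March 2029: 31 days, 4 remaining
February 2029 has 28 days, need 4
Result: 2029-02-24

2029-02-24


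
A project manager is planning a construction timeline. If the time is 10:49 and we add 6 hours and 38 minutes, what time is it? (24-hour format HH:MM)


Start time: 10:49
Adding: 6 hours 38 minutes
Minutes: 49 + 38 = 87
Minute overflow: 87 >= 60, so carry 1 hour, minutes = 27
Hours: 10 + 6 + 1 = 17
Result: 17:27

17:27


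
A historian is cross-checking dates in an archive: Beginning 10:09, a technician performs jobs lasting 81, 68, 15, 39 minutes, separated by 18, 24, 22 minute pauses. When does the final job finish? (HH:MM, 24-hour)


Start: 10:09 = 609 min from midnight
  after task 1 (81 min): 11:30
  after break (18 min): 11:48
  after task 2 (68 min): 12:56
  after break (24 min): 13:20
  after task 3 (15 min): 13:35
  after break (22 min): 13:57
  after task 4 (39 min): 14:36
Total elapsed: 267 minutes
End time: 14:36

14:36


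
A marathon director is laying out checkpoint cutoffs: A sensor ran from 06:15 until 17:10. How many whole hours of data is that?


Start: 06:15
End: 17:10
Hour difference: 17 - 6 = 11 hours
Minute difference: 10 - 15 = -5 minutes
Total minutes: 655
Complete hours: 655 / 60 = 10 (remainder 55)

10


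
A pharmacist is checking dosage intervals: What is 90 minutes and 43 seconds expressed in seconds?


Minutes: 90
Extra seconds: 43
Seconds per minute: 60
Minutes to seconds: 90 x 60 = 5400
Total: 5400 + 43 = 5443

5443


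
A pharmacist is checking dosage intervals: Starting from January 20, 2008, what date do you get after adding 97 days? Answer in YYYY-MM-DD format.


Start: 2008-01-20
Adding 97 days
Days remaining in January: 11
After January: 86 days still to add
February 2008: 29 days, 57 remaining
March 2008: 31 days, 26 remaining
April 2008 has 30 days, need 26
Result: 2008-04-26

2008-04-26


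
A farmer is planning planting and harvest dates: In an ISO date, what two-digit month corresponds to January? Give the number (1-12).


Calendar month order:
1. January <--
2. February
January is month number 1

1


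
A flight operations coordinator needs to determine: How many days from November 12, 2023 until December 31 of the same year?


Start: November 12, 2023
End: December 31, 2023
Days left in November: 18
December: 31
Sum of remaining months: 31
Total: 18 + 31 = 49

49


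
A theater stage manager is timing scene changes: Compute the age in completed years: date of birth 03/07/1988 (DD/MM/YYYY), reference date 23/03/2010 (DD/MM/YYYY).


Birth: 1988-07-03
Reference: 2010-03-23
Year difference: 2010 - 1988 = 22
Has birthday (07-03) occurred by 03-23? No
Birthday not yet reached this year -> subtract 1
Age in full years: 21

21


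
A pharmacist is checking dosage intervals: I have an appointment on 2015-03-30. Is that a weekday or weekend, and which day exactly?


Date: 2015-03-30
January 1, 2015 is a Thursday
Day of year: 89
Offset from Jan 1: 88 days
88 mod 7 = 4
Result: Monday

Monday


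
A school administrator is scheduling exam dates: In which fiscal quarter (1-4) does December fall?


Month: December (month 12)
Q1: January-March (months 1-3)
Q2: April-June (months 4-6)
Q3: July-September (months 7-9)
Q4: October-December (months 10-12)
Month 12 falls in Q4

4


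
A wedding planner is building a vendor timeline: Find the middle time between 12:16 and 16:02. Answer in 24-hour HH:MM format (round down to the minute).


Start time: 12:16 = 736 minutes from midnight
End time: 16:02 = 962 minutes from midnight
Sum: 736 + 962 = 1698
Midpoint: 1698 / 2 = 849 minutes
Convert: 849 / 60 = 14 hours, 9 minutes
Result: 14:09

14:09


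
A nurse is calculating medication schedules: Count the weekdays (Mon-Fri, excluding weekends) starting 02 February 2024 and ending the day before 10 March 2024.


Start: 2024-02-02 (Friday)
End (exclusive): 2024-03-10 (Sunday)
Total calendar days: 37
Full weeks: 37 // 7 = 5 -> 25 weekdays
Remaining 2 days starting on Friday:
  Fri(w), Sat(-) -> 1 weekdays
Total business days: 25 + 1 = 26

26


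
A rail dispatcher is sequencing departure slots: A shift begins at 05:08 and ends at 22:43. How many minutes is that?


Start time: 05:08 = 308 minutes from midnight
End time: 22:43 = 1363 minutes from midnight
Difference: 1363 - 308 = 1055 minutes
That is 17 hours and 35 minutes

1055


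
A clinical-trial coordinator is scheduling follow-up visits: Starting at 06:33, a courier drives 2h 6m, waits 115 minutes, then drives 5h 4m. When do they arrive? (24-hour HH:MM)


Depart: 06:33
Leg 1: +126 min -> 08:39
Layover: +115 min -> 10:34
Leg 2: +304 min -> 15:38
Total travel: 545 minutes = 9h 5m
Arrival: 15:38

15:38


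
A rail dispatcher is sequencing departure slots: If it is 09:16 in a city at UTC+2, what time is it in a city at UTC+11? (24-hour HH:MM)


Local time: 09:16 at UTC+2 (offset 2h)
Target zone: UTC+11 (offset 11h)
Difference: 11 - (2) = 9 hours
Calculation: 9 + (9) = 18
Result: 18:16

18:16


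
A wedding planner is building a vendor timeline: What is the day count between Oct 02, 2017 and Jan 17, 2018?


Start date: 2017-10-02
End date: 2018-01-17
Oct 2017: +30 days
Nov 2017: +30 days
Dec 2017: +31 days
Jan 2018: +16 days
Total: 107 days

107


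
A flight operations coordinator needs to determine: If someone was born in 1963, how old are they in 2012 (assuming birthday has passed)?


Birth year: 1963
Current year: 2012
Age = current year - birth year
Age = 2012 - 1963 = 49

49


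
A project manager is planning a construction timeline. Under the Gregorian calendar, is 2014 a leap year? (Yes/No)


Year: 2014
Divisible by 4? 2014 / 4 = 503.5 -> No
Not divisible by 4, so NOT a leap year

No


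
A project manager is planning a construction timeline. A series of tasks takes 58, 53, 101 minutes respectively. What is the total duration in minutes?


Durations: 58, 53, 101
Running sum: 58
+ 53 = 111
+ 101 = 212
Total duration: 212 minutes
That is 3 hours and 32 minutes

212


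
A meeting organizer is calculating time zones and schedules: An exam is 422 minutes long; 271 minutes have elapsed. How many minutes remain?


Total budget: 422 minutes
Time used: 271 minutes
Remaining: 422 - 271 = 151 minutes
Percent used: 64.2%
Percent remaining: 35.8%

151


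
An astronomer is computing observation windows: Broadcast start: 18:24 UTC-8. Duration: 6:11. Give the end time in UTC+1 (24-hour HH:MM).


Start: 18:24 in UTC-8
Step 1 - add duration:
  minutes: 24 + 11 = 35
  hours: 18 + 6 + 0 = 24
  end in UTC-8: 00:35
Step 2 - convert UTC-8 -> UTC+1:
  offset difference: 1 - (-8) = 9 hours
  0 + (9) = 9 -> mod 24 = 9
Result: 09:35 in UTC+1

09:35


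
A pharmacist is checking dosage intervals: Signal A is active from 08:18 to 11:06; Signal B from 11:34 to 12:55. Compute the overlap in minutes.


Interval A: [498, 666] minutes from midnight
Interval B: [694, 775] minutes from midnight
Overlap start = max(498, 694) = 694
Overlap end = min(666, 775) = 666
End <= start, so the intervals do not overlap: 0 minutes

0


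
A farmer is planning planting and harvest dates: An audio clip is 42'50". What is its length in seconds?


Minutes: 42
Seconds: 50
Convert minutes to seconds: 42 x 60 = 2520
Add remaining seconds: 2520 + 50 = 2570

2570


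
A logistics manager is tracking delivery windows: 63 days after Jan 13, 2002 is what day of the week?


Start: 2002-01-13 (Sunday)
Step 1 - find target date: add 63 days
  2002-01-13 + 63 days = 2002-03-17
Step 2 - day of week:
  63 mod 7 = 0
  Sunday + 0 days -> Sunday
Result: Sunday (2002-03-17)

Sunday


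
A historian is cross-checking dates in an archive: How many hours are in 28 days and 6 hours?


Days: 28
Extra hours: 6
Hours per day: 24
Days to hours: 28 x 24 = 672
Total: 672 + 6 = 678

678


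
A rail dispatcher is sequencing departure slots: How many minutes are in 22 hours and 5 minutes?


Hours: 22
Extra minutes: 5
Minutes per hour: 60
Hours to minutes: 22 x 60 = 1320
Total: 1320 + 5 = 1325

1325


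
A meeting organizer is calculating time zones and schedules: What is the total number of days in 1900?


Year: 1900
Check leap year rules:
Divisible by 4? Yes
Divisible by 100? Yes
Divisible by 400? No
1900 is not a leap year
Days: 365

365


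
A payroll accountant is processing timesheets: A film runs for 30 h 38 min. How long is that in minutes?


Hours: 30
Minutes: 38
Convert hours to minutes: 30 x 60 = 1800
Add remaining minutes: 1800 + 38 = 1838

1838


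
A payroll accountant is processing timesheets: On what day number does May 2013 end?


Month: May
Year: 2013
May is a 31-day month
Total: 31 days

31


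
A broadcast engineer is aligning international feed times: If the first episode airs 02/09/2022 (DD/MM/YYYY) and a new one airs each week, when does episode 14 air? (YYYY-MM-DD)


First occurrence: 2022-09-02 (occurrence 1)
Each occurrence is 7 days after the previous.
Occurrence 14 is 13 weeks after the first.
13 weeks = 91 days
2022-09-02 + 91 days = 2022-12-02

2022-12-02


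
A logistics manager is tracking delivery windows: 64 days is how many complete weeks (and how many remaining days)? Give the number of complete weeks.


Total days: 64
Days per week: 7
Division: 64 / 7 = 9 remainder 1
Complete weeks: 9
Remaining days: 1

9


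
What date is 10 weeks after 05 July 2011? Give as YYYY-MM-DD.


Start: 2011-07-05
Weeks to add: 10
Convert to days: 10 x 7 = 70 days
Add 70 days to 2011-07-05
Result: 2011-09-13

2011-09-13


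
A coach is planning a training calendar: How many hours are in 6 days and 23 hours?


Days: 6
Extra hours: 23
Hours per day: 24
Days to hours: 6 x 24 = 144
Total: 144 + 23 = 167

167


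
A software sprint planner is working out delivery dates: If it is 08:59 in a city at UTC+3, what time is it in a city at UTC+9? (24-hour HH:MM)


Local time: 08:59 at UTC+3 (offset 3h)
Target zone: UTC+9 (offset 9h)
Difference: 9 - (3) = 6 hours
Calculation: 8 + (6) = 14
Result: 14:59

14:59


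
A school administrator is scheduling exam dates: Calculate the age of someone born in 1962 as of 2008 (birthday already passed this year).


Birth year: 1962
Current year: 2008
Age = current year - birth year
Age = 2008 - 1962 = 46

46


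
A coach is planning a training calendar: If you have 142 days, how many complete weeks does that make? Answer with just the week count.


Total days: 142
Days per week: 7
Division: 142 / 7 = 20 remainder 2
Complete weeks: 20
Remaining days: 2

20


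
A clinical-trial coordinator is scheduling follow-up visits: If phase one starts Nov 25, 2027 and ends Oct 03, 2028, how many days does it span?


Start date: 2027-11-25
End date: 2028-10-03
Nov 2027: +6 days
Dec 2027: +31 days
Jan 2028: +31 days
... (9 more months)
Total: 313 days

313


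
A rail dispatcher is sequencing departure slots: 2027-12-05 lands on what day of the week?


Date: 2027-12-05
January 1, 2027 is a Friday
Day of year: 339
Offset from Jan 1: 338 days
338 mod 7 = 2
Result: Sunday

Sunday


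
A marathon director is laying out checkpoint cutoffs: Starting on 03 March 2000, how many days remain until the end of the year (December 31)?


Start: March 03, 2000
End: December 31, 2000
Days left in March: 28
April: 30
May: 31
June: 30
July: 31
... plus remaining months
Sum of remaining months: 275
Total: 28 + 275 = 303

303


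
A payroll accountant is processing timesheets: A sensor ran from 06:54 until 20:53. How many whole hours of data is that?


Start: 06:54
End: 20:53
Hour difference: 20 - 6 = 14 hours
Minute difference: 53 - 54 = -1 minutes
Total minutes: 839
Complete hours: 839 / 60 = 13 (remainder 59)

13


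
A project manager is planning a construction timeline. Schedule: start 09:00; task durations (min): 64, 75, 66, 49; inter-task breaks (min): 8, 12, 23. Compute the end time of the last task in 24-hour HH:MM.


Start: 09:00 = 540 min from midnight
  after task 1 (64 min): 10:04
  after break (8 min): 10:12
  after task 2 (75 min): 11:27
  after break (12 min): 11:39
  after task 3 (66 min): 12:45
  after break (23 min): 13:08
  after task 4 (49 min): 13:57
Total elapsed: 297 minutes
End time: 13:57

13:57


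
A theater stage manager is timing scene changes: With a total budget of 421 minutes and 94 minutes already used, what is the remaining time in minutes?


Total budget: 421 minutes
Time used: 94 minutes
Remaining: 421 - 94 = 327 minutes
Percent used: 22.3%
Percent remaining: 77.7%

327


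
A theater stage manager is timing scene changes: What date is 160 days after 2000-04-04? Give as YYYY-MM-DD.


Start: 2000-04-04
Adding 160 days
Days remaining in April: 26
After April: 134 days still to add
May 2000: 31 days, 103 remaining
June 2000: 30 days, 73 remaining
July 2000: 31 days, 42 remaining
August 2000: 31 days, 11 remaining
Result: 2000-09-11

2000-09-11


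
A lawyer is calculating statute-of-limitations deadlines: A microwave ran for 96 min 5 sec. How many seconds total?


Minutes: 96
Extra seconds: 5
Seconds per minute: 60
Minutes to seconds: 96 x 60 = 5760
Total: 5760 + 5 = 5765

5765


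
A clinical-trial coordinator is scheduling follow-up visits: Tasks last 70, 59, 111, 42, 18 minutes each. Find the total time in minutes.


Durations: 70, 59, 111, 42, 18
Running sum: 70
+ 59 = 129
+ 111 = 240
+ 42 = 282
+ 18 = 300
Total duration: 300 minutes
That is 5 hours and 0 minutes

300


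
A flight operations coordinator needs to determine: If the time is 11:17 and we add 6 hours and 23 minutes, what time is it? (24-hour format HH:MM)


Start time: 11:17
Adding: 6 hours 23 minutes
Minutes: 17 + 23 = 40
Hours: 11 + 6 + 0 = 17
Result: 17:40

17:40


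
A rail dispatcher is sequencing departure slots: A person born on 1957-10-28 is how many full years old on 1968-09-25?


Birth: 1957-10-28
Reference: 1968-09-25
Year difference: 1968 - 1957 = 11
Has birthday (10-28) occurred by 09-25? No
Birthday not yet reached this year -> subtract 1
Age in full years: 10

10


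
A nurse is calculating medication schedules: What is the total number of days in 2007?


Year: 2007
Check leap year rules:
Divisible by 4? No
2007 is not a leap year
Days: 365

365


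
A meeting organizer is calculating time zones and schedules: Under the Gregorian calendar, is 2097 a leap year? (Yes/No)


Year: 2097
Divisible by 4? 2097 / 4 = 524.25 -> No
Not divisible by 4, so NOT a leap year

No


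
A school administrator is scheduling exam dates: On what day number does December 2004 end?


Month: December
Year: 2004
December is a 31-day month
Total: 31 days

31


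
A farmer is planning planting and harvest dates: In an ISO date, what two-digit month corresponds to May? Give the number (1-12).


Calendar month order:
4. April
5. May <--
6. June
May is month number 5

5


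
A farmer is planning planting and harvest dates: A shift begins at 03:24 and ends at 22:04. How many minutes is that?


Start time: 03:24 = 204 minutes from midnight
End time: 22:04 = 1324 minutes from midnight
Difference: 1324 - 204 = 1120 minutes
That is 18 hours and 40 minutes

1120


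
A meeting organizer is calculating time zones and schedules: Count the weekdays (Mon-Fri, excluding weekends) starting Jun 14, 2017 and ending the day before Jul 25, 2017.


Start: 2017-06-14 (Wednesday)
End (exclusive): 2017-07-25 (Tuesday)
Total calendar days: 41
Full weeks: 41 // 7 = 5 -> 25 weekdays
Remaining 6 days starting on Wednesday:
  Wed(w), Thu(w), Fri(w), Sat(-), Sun(-), Mon(w) -> 4 weekdays
Total business days: 25 + 4 = 29

29


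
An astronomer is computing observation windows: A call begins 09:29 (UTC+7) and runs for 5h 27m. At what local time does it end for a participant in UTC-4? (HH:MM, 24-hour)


Start: 09:29 in UTC+7
Step 1 - add duration:
  minutes: 29 + 27 = 56
  hours: 9 + 5 + 0 = 14
  end in UTC+7: 14:56
Step 2 - convert UTC+7 -> UTC-4:
  offset difference: -4 - (7) = -11 hours
  14 + (-11) = 3 -> mod 24 = 3
Result: 03:56 in UTC-4

03:56


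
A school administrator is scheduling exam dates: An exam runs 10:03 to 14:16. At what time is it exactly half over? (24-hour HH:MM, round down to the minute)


Start time: 10:03 = 603 minutes from midnight
End time: 14:16 = 856 minutes from midnight
Sum: 603 + 856 = 1459
Midpoint: 1459 / 2 = 729 minutes
Convert: 729 / 60 = 12 hours, 9 minutes
Result: 12:09

12:09


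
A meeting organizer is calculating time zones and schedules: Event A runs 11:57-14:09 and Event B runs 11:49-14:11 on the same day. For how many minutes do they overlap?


Interval A: [717, 849] minutes from midnight
Interval B: [709, 851] minutes from midnight
Overlap start = max(717, 709) = 717
Overlap end = min(849, 851) = 849
Overlap = 849 - 717 = 132 minutes

132


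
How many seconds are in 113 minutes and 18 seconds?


Minutes: 113
Seconds: 18
Convert minutes to seconds: 113 x 60 = 6780
Add remaining seconds: 6780 + 18 = 6798

6798


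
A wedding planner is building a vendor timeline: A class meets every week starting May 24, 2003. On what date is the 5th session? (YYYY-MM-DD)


First occurrence: 2003-05-24 (occurrence 1)
Each occurrence is 7 days after the previous.
Occurrence 5 is 4 weeks after the first.
4 weeks = 28 days
2003-05-24 + 28 days = 2003-06-21

2003-06-21


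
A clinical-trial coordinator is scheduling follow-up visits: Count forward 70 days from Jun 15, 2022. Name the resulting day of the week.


Start: 2022-06-15 (Wednesday)
Step 1 - find target date: add 70 days
  2022-06-15 + 70 days = 2022-08-24
Step 2 - day of week:
  70 mod 7 = 0
  Wednesday + 0 days -> Wednesday
Result: Wednesday (2022-08-24)

Wednesday


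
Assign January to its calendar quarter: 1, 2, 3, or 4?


Month: January (month 1)
Q1: January-March (months 1-3)
Q2: April-June (months 4-6)
Q3: July-September (months 7-9)
Q4: October-December (months 10-12)
Month 1 falls in Q1

1


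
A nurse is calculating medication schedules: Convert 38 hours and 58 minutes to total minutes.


Hours: 38
Extra minutes: 58
Minutes per hour: 60
Hours to minutes: 38 x 60 = 2280
Total: 2280 + 58 = 2338

2338


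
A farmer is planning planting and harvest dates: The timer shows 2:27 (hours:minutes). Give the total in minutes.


Hours: 2
Minutes: 27
Convert hours to minutes: 2 x 60 = 120
Add remaining minutes: 120 + 27 = 147

147


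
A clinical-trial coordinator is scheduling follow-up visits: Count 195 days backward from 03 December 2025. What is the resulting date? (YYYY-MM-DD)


Start: 2025-12-03
Subtracting 195 days
Days already passed in December: 3
After going back through December: 192 more days to subtract
November 2025: 30 days, 162 remaining
October 2025: 31 days, 131 remaining
September 2025: 30 days, 101 remaining
August 2025: 31 days, 70 remaining
Result: 2025-05-22

2025-05-22


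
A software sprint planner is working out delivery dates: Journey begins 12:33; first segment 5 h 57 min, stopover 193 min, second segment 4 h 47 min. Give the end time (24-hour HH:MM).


Depart: 12:33
Leg 1: +357 min -> 18:30
Layover: +193 min -> 21:43
Leg 2: +287 min -> 02:30
Total travel: 837 minutes = 13h 57m
Arrival: 02:30

02:30


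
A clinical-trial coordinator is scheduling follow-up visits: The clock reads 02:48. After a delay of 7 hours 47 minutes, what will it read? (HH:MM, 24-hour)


Start time: 02:48
Adding: 7 hours 47 minutes
Minutes: 48 + 47 = 95
Minute overflow: 95 >= 60, so carry 1 hour, minutes = 35
Hours: 2 + 7 + 1 = 10
Result: 10:35

10:35


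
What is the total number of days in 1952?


Year: 1952
Check leap year rules:
Divisible by 4? Yes
Divisible by 100? No
1952 is a leap year
Days: 366

366


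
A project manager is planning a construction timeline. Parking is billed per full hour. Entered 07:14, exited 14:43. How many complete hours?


Start: 07:14
End: 14:43
Hour difference: 14 - 7 = 7 hours
Minute difference: 43 - 14 = 29 minutes
Total minutes: 449
Complete hours: 449 / 60 = 7 (remainder 29)

7


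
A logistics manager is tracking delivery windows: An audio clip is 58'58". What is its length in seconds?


Minutes: 58
Seconds: 58
Convert minutes to seconds: 58 x 60 = 3480
Add remaining seconds: 3480 + 58 = 3538

3538


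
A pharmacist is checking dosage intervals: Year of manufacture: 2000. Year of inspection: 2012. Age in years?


Birth year: 2000
Current year: 2012
Age = current year - birth year
Age = 2012 - 2000 = 12

12


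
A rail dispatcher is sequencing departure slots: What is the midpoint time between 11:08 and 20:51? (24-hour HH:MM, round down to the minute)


Start time: 11:08 = 668 minutes from midnight
End time: 20:51 = 1251 minutes from midnight
Sum: 668 + 1251 = 1919
Midpoint: 1919 / 2 = 959 minutes
Convert: 959 / 60 = 15 hours, 59 minutes
Result: 15:59

15:59


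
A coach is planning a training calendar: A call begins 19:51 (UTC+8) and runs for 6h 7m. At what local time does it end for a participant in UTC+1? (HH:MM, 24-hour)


Start: 19:51 in UTC+8
Step 1 - add duration:
  minutes: 51 + 7 = 58
  hours: 19 + 6 + 0 = 25
  end in UTC+8: 01:58
Step 2 - convert UTC+8 -> UTC+1:
  offset difference: 1 - (8) = -7 hours
  1 + (-7) = -6 -> mod 24 = 18
Result: 18:58 in UTC+1

18:58


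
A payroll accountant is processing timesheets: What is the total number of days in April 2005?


Month: April
Year: 2005
April is a 30-day month
Total: 30 days

30


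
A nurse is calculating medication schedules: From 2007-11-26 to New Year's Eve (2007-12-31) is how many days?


Start: November 26, 2007
End: December 31, 2007
Days left in November: 4
December: 31
Sum of remaining months: 31
Total: 4 + 31 = 35

35


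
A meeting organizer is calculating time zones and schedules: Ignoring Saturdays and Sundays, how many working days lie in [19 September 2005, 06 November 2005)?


Start: 2005-09-19 (Monday)
End (exclusive): 2005-11-06 (Sunday)
Total calendar days: 48
Full weeks: 48 // 7 = 6 -> 30 weekdays
Remaining 6 days starting on Monday:
  Mon(w), Tue(w), Wed(w), Thu(w), Fri(w), Sat(-) -> 5 weekdays
Total business days: 30 + 5 = 35

35


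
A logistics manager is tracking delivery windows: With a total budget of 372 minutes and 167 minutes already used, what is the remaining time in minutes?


Total budget: 372 minutes
Time used: 167 minutes
Remaining: 372 - 167 = 205 minutes
Percent used: 44.9%
Percent remaining: 55.1%

205


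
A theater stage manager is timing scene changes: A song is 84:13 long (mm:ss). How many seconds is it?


Minutes: 84
Extra seconds: 13
Seconds per minute: 60
Minutes to seconds: 84 x 60 = 5040
Total: 5040 + 13 = 5053

5053


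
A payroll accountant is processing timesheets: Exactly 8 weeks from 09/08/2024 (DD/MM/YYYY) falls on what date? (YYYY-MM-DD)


Start: 2024-08-09
Weeks to add: 8
Convert to days: 8 x 7 = 56 days
Add 56 days to 2024-08-09
Result: 2024-10-04

2024-10-04


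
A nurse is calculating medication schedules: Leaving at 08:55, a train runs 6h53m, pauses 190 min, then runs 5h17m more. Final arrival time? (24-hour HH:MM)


Depart: 08:55
Leg 1: +413 min -> 15:48
Layover: +190 min -> 18:58
Leg 2: +317 min -> 00:15
Total travel: 920 minutes = 15h 20m
Arrival: 00:15

00:15


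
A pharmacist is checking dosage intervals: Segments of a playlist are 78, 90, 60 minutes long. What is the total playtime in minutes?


Durations: 78, 90, 60
Running sum: 78
+ 90 = 168
+ 60 = 228
Total duration: 228 minutes
That is 3 hours and 48 minutes

228


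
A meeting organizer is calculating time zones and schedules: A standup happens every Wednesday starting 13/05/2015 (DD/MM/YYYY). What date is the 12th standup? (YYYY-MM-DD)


First occurrence: 2015-05-13 (occurrence 1)
Each occurrence is 7 days after the previous.
Occurrence 12 is 11 weeks after the first.
11 weeks = 77 days
2015-05-13 + 77 days = 2015-07-29

2015-07-29


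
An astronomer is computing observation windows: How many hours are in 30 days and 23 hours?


Days: 30
Extra hours: 23
Hours per day: 24
Days to hours: 30 x 24 = 720
Total: 720 + 23 = 743

743


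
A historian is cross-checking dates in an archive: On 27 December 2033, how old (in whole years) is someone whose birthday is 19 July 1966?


Birth: 1966-07-19
Reference: 2033-12-27
Year difference: 2033 - 1966 = 67
Has birthday (07-19) occurred by 12-27? Yes
Age in full years: 67

67


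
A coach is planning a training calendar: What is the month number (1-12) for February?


Calendar month order:
1. January
2. February <--
3. March
February is month number 2

2


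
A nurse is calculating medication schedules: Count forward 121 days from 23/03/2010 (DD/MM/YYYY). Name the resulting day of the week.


Start: 2010-03-23 (Tuesday)
Step 1 - find target date: add 121 days
  2010-03-23 + 121 days = 2010-07-22
Step 2 - day of week:
  121 mod 7 = 2
  Tuesday + 2 days -> Thursday
Result: Thursday (2010-07-22)

Thursday
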